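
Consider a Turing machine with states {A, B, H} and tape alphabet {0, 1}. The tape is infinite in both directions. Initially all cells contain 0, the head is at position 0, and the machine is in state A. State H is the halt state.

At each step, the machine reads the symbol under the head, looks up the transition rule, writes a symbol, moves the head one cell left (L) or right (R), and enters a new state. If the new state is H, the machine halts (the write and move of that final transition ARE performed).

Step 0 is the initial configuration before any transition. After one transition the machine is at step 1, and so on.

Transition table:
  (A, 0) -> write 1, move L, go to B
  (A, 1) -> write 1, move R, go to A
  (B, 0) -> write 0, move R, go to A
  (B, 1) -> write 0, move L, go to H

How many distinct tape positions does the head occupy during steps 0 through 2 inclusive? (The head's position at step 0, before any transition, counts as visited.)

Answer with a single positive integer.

Answer: 2

Derivation:
Step 1: in state A at pos 0, read 0 -> (A,0)->write 1,move L,goto B. Now: state=B, head=-1, tape[-2..1]=0010 (head:  ^)
Step 2: in state B at pos -1, read 0 -> (B,0)->write 0,move R,goto A. Now: state=A, head=0, tape[-2..1]=0010 (head:   ^)
Head positions at steps 0..2: starting at 0, distinct positions visited = {-1, 0} -> 2 position(s)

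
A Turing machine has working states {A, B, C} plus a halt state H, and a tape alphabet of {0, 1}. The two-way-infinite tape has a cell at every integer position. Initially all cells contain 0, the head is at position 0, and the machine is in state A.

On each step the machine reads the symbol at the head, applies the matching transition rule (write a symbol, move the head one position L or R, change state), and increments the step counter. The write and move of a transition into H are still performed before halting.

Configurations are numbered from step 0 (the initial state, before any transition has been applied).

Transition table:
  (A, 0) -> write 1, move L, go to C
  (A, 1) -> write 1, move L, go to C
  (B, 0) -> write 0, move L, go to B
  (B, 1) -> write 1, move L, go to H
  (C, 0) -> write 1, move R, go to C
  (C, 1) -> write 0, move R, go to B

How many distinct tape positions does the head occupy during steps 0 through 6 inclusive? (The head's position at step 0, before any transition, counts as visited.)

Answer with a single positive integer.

Step 1: in state A at pos 0, read 0 -> (A,0)->write 1,move L,goto C. Now: state=C, head=-1, tape[-2..1]=0010 (head:  ^)
Step 2: in state C at pos -1, read 0 -> (C,0)->write 1,move R,goto C. Now: state=C, head=0, tape[-2..1]=0110 (head:   ^)
Step 3: in state C at pos 0, read 1 -> (C,1)->write 0,move R,goto B. Now: state=B, head=1, tape[-2..2]=01000 (head:    ^)
Step 4: in state B at pos 1, read 0 -> (B,0)->write 0,move L,goto B. Now: state=B, head=0, tape[-2..2]=01000 (head:   ^)
Step 5: in state B at pos 0, read 0 -> (B,0)->write 0,move L,goto B. Now: state=B, head=-1, tape[-2..2]=01000 (head:  ^)
Step 6: in state B at pos -1, read 1 -> (B,1)->write 1,move L,goto H. Now: state=H, head=-2, tape[-3..2]=001000 (head:  ^)
Head positions at steps 0..6: starting at 0, distinct positions visited = {-2, -1, 0, 1} -> 4 position(s)

Answer: 4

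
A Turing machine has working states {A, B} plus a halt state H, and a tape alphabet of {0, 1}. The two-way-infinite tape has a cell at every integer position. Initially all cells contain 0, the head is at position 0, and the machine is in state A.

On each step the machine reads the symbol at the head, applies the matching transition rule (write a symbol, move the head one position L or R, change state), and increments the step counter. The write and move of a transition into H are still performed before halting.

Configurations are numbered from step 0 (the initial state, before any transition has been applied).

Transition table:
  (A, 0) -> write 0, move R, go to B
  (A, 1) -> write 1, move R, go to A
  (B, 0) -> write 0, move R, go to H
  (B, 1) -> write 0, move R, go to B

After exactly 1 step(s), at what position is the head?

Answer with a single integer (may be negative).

Answer: 1

Derivation:
Step 1: in state A at pos 0, read 0 -> (A,0)->write 0,move R,goto B. Now: state=B, head=1, tape[-1..2]=0000 (head:   ^)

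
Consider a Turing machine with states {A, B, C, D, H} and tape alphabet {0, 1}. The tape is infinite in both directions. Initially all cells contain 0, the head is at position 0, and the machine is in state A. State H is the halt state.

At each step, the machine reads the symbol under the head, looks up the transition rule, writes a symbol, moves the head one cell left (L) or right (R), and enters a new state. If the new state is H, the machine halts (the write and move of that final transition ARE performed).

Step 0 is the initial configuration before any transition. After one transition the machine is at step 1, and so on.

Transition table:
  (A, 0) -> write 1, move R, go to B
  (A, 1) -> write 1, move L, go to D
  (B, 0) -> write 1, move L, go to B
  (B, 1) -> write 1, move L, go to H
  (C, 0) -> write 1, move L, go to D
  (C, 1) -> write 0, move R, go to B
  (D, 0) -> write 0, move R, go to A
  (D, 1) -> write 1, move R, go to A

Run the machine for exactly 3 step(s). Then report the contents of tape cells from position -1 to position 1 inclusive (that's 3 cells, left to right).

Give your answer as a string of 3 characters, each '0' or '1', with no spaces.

Answer: 011

Derivation:
Step 1: in state A at pos 0, read 0 -> (A,0)->write 1,move R,goto B. Now: state=B, head=1, tape[-1..2]=0100 (head:   ^)
Step 2: in state B at pos 1, read 0 -> (B,0)->write 1,move L,goto B. Now: state=B, head=0, tape[-1..2]=0110 (head:  ^)
Step 3: in state B at pos 0, read 1 -> (B,1)->write 1,move L,goto H. Now: state=H, head=-1, tape[-2..2]=00110 (head:  ^)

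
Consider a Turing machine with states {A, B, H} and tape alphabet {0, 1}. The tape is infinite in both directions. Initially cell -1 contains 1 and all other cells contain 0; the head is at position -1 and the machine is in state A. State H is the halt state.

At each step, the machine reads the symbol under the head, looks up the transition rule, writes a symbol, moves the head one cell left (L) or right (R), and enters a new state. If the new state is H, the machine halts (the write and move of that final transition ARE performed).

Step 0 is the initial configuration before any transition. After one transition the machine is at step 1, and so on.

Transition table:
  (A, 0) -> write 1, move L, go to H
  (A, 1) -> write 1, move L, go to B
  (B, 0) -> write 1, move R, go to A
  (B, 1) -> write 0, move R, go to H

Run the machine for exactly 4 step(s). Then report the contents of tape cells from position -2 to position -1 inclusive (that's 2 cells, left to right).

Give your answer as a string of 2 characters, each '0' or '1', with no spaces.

Answer: 01

Derivation:
Step 1: in state A at pos -1, read 1 -> (A,1)->write 1,move L,goto B. Now: state=B, head=-2, tape[-3..0]=0010 (head:  ^)
Step 2: in state B at pos -2, read 0 -> (B,0)->write 1,move R,goto A. Now: state=A, head=-1, tape[-3..0]=0110 (head:   ^)
Step 3: in state A at pos -1, read 1 -> (A,1)->write 1,move L,goto B. Now: state=B, head=-2, tape[-3..0]=0110 (head:  ^)
Step 4: in state B at pos -2, read 1 -> (B,1)->write 0,move R,goto H. Now: state=H, head=-1, tape[-3..0]=0010 (head:   ^)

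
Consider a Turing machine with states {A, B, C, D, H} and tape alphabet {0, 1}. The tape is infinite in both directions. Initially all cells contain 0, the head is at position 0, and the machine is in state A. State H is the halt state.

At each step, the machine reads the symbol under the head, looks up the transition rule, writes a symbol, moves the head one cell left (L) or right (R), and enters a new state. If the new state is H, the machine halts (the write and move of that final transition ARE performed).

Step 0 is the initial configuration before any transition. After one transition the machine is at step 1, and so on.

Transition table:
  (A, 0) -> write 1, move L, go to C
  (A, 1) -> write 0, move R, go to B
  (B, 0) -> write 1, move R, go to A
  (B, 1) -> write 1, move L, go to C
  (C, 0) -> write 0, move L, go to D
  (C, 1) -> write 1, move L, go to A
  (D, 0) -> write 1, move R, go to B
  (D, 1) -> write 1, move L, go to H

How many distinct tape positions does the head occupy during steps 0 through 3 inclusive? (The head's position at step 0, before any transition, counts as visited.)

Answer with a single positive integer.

Step 1: in state A at pos 0, read 0 -> (A,0)->write 1,move L,goto C. Now: state=C, head=-1, tape[-2..1]=0010 (head:  ^)
Step 2: in state C at pos -1, read 0 -> (C,0)->write 0,move L,goto D. Now: state=D, head=-2, tape[-3..1]=00010 (head:  ^)
Step 3: in state D at pos -2, read 0 -> (D,0)->write 1,move R,goto B. Now: state=B, head=-1, tape[-3..1]=01010 (head:   ^)
Head positions at steps 0..3: starting at 0, distinct positions visited = {-2, -1, 0} -> 3 position(s)

Answer: 3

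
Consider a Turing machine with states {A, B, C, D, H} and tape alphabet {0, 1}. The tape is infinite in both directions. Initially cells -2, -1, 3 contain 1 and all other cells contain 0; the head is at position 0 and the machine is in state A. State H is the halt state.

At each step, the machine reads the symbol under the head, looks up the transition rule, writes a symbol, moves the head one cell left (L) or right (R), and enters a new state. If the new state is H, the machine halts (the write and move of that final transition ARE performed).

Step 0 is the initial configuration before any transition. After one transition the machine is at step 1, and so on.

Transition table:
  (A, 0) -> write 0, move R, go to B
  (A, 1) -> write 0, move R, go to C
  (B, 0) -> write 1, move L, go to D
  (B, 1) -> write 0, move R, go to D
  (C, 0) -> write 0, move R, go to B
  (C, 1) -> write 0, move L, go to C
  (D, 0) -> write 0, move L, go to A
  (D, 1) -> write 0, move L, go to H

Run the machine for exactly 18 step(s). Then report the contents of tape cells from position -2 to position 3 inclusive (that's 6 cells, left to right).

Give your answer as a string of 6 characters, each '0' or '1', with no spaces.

Step 1: in state A at pos 0, read 0 -> (A,0)->write 0,move R,goto B. Now: state=B, head=1, tape[-3..4]=01100010 (head:     ^)
Step 2: in state B at pos 1, read 0 -> (B,0)->write 1,move L,goto D. Now: state=D, head=0, tape[-3..4]=01101010 (head:    ^)
Step 3: in state D at pos 0, read 0 -> (D,0)->write 0,move L,goto A. Now: state=A, head=-1, tape[-3..4]=01101010 (head:   ^)
Step 4: in state A at pos -1, read 1 -> (A,1)->write 0,move R,goto C. Now: state=C, head=0, tape[-3..4]=01001010 (head:    ^)
Step 5: in state C at pos 0, read 0 -> (C,0)->write 0,move R,goto B. Now: state=B, head=1, tape[-3..4]=01001010 (head:     ^)
Step 6: in state B at pos 1, read 1 -> (B,1)->write 0,move R,goto D. Now: state=D, head=2, tape[-3..4]=01000010 (head:      ^)
Step 7: in state D at pos 2, read 0 -> (D,0)->write 0,move L,goto A. Now: state=A, head=1, tape[-3..4]=01000010 (head:     ^)
Step 8: in state A at pos 1, read 0 -> (A,0)->write 0,move R,goto B. Now: state=B, head=2, tape[-3..4]=01000010 (head:      ^)
Step 9: in state B at pos 2, read 0 -> (B,0)->write 1,move L,goto D. Now: state=D, head=1, tape[-3..4]=01000110 (head:     ^)
Step 10: in state D at pos 1, read 0 -> (D,0)->write 0,move L,goto A. Now: state=A, head=0, tape[-3..4]=01000110 (head:    ^)
Step 11: in state A at pos 0, read 0 -> (A,0)->write 0,move R,goto B. Now: state=B, head=1, tape[-3..4]=01000110 (head:     ^)
Step 12: in state B at pos 1, read 0 -> (B,0)->write 1,move L,goto D. Now: state=D, head=0, tape[-3..4]=01001110 (head:    ^)
Step 13: in state D at pos 0, read 0 -> (D,0)->write 0,move L,goto A. Now: state=A, head=-1, tape[-3..4]=01001110 (head:   ^)
Step 14: in state A at pos -1, read 0 -> (A,0)->write 0,move R,goto B. Now: state=B, head=0, tape[-3..4]=01001110 (head:    ^)
Step 15: in state B at pos 0, read 0 -> (B,0)->write 1,move L,goto D. Now: state=D, head=-1, tape[-3..4]=01011110 (head:   ^)
Step 16: in state D at pos -1, read 0 -> (D,0)->write 0,move L,goto A. Now: state=A, head=-2, tape[-3..4]=01011110 (head:  ^)
Step 17: in state A at pos -2, read 1 -> (A,1)->write 0,move R,goto C. Now: state=C, head=-1, tape[-3..4]=00011110 (head:   ^)
Step 18: in state C at pos -1, read 0 -> (C,0)->write 0,move R,goto B. Now: state=B, head=0, tape[-3..4]=00011110 (head:    ^)

Answer: 001111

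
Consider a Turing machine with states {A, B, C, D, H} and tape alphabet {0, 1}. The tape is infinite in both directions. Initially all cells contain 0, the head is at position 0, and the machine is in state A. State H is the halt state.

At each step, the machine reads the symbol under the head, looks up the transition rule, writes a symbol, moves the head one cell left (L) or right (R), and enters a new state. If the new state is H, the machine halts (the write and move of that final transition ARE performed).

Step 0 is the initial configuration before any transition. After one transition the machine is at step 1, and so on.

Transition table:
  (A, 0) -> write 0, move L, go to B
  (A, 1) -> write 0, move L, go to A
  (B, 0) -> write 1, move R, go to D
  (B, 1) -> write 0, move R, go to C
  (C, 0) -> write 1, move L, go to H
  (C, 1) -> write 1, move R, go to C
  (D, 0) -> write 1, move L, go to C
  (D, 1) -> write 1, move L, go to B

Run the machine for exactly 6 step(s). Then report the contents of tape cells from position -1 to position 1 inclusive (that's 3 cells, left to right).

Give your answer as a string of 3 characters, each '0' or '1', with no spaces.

Answer: 111

Derivation:
Step 1: in state A at pos 0, read 0 -> (A,0)->write 0,move L,goto B. Now: state=B, head=-1, tape[-2..1]=0000 (head:  ^)
Step 2: in state B at pos -1, read 0 -> (B,0)->write 1,move R,goto D. Now: state=D, head=0, tape[-2..1]=0100 (head:   ^)
Step 3: in state D at pos 0, read 0 -> (D,0)->write 1,move L,goto C. Now: state=C, head=-1, tape[-2..1]=0110 (head:  ^)
Step 4: in state C at pos -1, read 1 -> (C,1)->write 1,move R,goto C. Now: state=C, head=0, tape[-2..1]=0110 (head:   ^)
Step 5: in state C at pos 0, read 1 -> (C,1)->write 1,move R,goto C. Now: state=C, head=1, tape[-2..2]=01100 (head:    ^)
Step 6: in state C at pos 1, read 0 -> (C,0)->write 1,move L,goto H. Now: state=H, head=0, tape[-2..2]=01110 (head:   ^)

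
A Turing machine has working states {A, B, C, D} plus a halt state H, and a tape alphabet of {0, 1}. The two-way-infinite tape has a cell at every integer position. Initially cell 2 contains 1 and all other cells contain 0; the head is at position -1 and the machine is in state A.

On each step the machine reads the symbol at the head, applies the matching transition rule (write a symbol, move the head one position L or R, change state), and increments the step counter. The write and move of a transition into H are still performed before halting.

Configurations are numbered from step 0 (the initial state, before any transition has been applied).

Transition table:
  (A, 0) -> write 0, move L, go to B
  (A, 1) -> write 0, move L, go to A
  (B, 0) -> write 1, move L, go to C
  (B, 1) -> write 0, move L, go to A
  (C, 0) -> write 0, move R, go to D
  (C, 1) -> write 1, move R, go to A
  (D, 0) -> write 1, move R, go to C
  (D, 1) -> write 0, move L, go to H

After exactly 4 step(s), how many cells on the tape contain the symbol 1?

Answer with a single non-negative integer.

Step 1: in state A at pos -1, read 0 -> (A,0)->write 0,move L,goto B. Now: state=B, head=-2, tape[-3..3]=0000010 (head:  ^)
Step 2: in state B at pos -2, read 0 -> (B,0)->write 1,move L,goto C. Now: state=C, head=-3, tape[-4..3]=00100010 (head:  ^)
Step 3: in state C at pos -3, read 0 -> (C,0)->write 0,move R,goto D. Now: state=D, head=-2, tape[-4..3]=00100010 (head:   ^)
Step 4: in state D at pos -2, read 1 -> (D,1)->write 0,move L,goto H. Now: state=H, head=-3, tape[-4..3]=00000010 (head:  ^)
Cells containing 1 after step 4: {2} -> 1 cell(s)

Answer: 1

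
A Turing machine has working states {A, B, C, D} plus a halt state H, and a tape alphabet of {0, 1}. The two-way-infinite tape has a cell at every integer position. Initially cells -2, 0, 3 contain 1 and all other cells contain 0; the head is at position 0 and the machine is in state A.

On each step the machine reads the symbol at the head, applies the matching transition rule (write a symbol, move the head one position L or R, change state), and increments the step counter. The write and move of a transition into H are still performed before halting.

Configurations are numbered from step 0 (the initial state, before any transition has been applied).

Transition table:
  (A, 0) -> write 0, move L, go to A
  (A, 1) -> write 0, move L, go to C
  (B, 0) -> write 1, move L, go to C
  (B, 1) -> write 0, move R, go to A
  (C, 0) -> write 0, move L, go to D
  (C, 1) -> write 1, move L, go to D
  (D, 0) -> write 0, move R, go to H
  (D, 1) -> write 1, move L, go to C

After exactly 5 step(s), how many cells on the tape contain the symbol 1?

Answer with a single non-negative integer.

Step 1: in state A at pos 0, read 1 -> (A,1)->write 0,move L,goto C. Now: state=C, head=-1, tape[-3..4]=01000010 (head:   ^)
Step 2: in state C at pos -1, read 0 -> (C,0)->write 0,move L,goto D. Now: state=D, head=-2, tape[-3..4]=01000010 (head:  ^)
Step 3: in state D at pos -2, read 1 -> (D,1)->write 1,move L,goto C. Now: state=C, head=-3, tape[-4..4]=001000010 (head:  ^)
Step 4: in state C at pos -3, read 0 -> (C,0)->write 0,move L,goto D. Now: state=D, head=-4, tape[-5..4]=0001000010 (head:  ^)
Step 5: in state D at pos -4, read 0 -> (D,0)->write 0,move R,goto H. Now: state=H, head=-3, tape[-5..4]=0001000010 (head:   ^)
Cells containing 1 after step 5: {-2, 3} -> 2 cell(s)

Answer: 2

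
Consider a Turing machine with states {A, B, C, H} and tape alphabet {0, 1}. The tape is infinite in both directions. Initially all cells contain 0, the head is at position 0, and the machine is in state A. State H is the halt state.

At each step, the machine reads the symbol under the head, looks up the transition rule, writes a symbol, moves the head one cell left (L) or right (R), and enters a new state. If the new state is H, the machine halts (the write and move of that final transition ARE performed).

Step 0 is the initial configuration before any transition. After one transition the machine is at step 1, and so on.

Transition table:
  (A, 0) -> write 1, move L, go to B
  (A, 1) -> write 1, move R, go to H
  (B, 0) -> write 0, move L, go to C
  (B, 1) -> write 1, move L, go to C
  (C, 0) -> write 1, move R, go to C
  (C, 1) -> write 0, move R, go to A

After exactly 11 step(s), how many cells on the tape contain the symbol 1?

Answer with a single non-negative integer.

Answer: 2

Derivation:
Step 1: in state A at pos 0, read 0 -> (A,0)->write 1,move L,goto B. Now: state=B, head=-1, tape[-2..1]=0010 (head:  ^)
Step 2: in state B at pos -1, read 0 -> (B,0)->write 0,move L,goto C. Now: state=C, head=-2, tape[-3..1]=00010 (head:  ^)
Step 3: in state C at pos -2, read 0 -> (C,0)->write 1,move R,goto C. Now: state=C, head=-1, tape[-3..1]=01010 (head:   ^)
Step 4: in state C at pos -1, read 0 -> (C,0)->write 1,move R,goto C. Now: state=C, head=0, tape[-3..1]=01110 (head:    ^)
Step 5: in state C at pos 0, read 1 -> (C,1)->write 0,move R,goto A. Now: state=A, head=1, tape[-3..2]=011000 (head:     ^)
Step 6: in state A at pos 1, read 0 -> (A,0)->write 1,move L,goto B. Now: state=B, head=0, tape[-3..2]=011010 (head:    ^)
Step 7: in state B at pos 0, read 0 -> (B,0)->write 0,move L,goto C. Now: state=C, head=-1, tape[-3..2]=011010 (head:   ^)
Step 8: in state C at pos -1, read 1 -> (C,1)->write 0,move R,goto A. Now: state=A, head=0, tape[-3..2]=010010 (head:    ^)
Step 9: in state A at pos 0, read 0 -> (A,0)->write 1,move L,goto B. Now: state=B, head=-1, tape[-3..2]=010110 (head:   ^)
Step 10: in state B at pos -1, read 0 -> (B,0)->write 0,move L,goto C. Now: state=C, head=-2, tape[-3..2]=010110 (head:  ^)
Step 11: in state C at pos -2, read 1 -> (C,1)->write 0,move R,goto A. Now: state=A, head=-1, tape[-3..2]=000110 (head:   ^)
Cells containing 1 after step 11: {0, 1} -> 2 cell(s)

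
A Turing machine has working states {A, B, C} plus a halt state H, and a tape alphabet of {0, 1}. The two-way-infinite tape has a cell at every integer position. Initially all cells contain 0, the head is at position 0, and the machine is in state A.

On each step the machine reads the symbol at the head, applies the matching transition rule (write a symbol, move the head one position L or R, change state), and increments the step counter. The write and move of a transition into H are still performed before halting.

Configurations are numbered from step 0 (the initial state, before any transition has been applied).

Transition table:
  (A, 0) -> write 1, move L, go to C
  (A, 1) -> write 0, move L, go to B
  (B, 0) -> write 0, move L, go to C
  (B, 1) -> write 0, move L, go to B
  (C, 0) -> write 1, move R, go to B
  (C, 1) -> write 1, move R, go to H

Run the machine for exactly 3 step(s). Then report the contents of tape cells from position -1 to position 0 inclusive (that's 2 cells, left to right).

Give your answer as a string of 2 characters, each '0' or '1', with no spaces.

Step 1: in state A at pos 0, read 0 -> (A,0)->write 1,move L,goto C. Now: state=C, head=-1, tape[-2..1]=0010 (head:  ^)
Step 2: in state C at pos -1, read 0 -> (C,0)->write 1,move R,goto B. Now: state=B, head=0, tape[-2..1]=0110 (head:   ^)
Step 3: in state B at pos 0, read 1 -> (B,1)->write 0,move L,goto B. Now: state=B, head=-1, tape[-2..1]=0100 (head:  ^)

Answer: 10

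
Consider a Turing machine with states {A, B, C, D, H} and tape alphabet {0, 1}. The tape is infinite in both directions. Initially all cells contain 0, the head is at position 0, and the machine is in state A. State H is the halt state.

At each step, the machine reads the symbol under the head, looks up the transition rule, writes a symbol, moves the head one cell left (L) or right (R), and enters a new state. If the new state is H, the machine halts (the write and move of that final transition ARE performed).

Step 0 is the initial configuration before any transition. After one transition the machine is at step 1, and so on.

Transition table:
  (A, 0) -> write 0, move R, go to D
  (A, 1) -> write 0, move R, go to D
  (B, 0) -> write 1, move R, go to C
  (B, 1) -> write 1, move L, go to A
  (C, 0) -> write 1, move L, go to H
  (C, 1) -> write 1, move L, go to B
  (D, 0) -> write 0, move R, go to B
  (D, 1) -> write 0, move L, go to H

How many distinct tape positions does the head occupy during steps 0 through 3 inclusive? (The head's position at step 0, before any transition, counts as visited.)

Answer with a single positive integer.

Step 1: in state A at pos 0, read 0 -> (A,0)->write 0,move R,goto D. Now: state=D, head=1, tape[-1..2]=0000 (head:   ^)
Step 2: in state D at pos 1, read 0 -> (D,0)->write 0,move R,goto B. Now: state=B, head=2, tape[-1..3]=00000 (head:    ^)
Step 3: in state B at pos 2, read 0 -> (B,0)->write 1,move R,goto C. Now: state=C, head=3, tape[-1..4]=000100 (head:     ^)
Head positions at steps 0..3: starting at 0, distinct positions visited = {0, 1, 2, 3} -> 4 position(s)

Answer: 4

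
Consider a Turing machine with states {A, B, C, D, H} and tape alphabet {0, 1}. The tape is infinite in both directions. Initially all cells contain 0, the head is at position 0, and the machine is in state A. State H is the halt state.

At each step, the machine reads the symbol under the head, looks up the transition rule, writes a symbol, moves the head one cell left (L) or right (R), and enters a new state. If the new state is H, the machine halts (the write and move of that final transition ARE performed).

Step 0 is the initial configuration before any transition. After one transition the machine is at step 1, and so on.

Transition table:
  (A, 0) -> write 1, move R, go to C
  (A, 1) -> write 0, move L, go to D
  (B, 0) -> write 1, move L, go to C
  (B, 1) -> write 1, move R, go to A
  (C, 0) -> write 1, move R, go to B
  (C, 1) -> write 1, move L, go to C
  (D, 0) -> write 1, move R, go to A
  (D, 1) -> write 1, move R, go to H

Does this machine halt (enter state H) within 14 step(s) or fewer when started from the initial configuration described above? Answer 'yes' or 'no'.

Answer: yes

Derivation:
Step 1: in state A at pos 0, read 0 -> (A,0)->write 1,move R,goto C. Now: state=C, head=1, tape[-1..2]=0100 (head:   ^)
Step 2: in state C at pos 1, read 0 -> (C,0)->write 1,move R,goto B. Now: state=B, head=2, tape[-1..3]=01100 (head:    ^)
Step 3: in state B at pos 2, read 0 -> (B,0)->write 1,move L,goto C. Now: state=C, head=1, tape[-1..3]=01110 (head:   ^)
Step 4: in state C at pos 1, read 1 -> (C,1)->write 1,move L,goto C. Now: state=C, head=0, tape[-1..3]=01110 (head:  ^)
Step 5: in state C at pos 0, read 1 -> (C,1)->write 1,move L,goto C. Now: state=C, head=-1, tape[-2..3]=001110 (head:  ^)
Step 6: in state C at pos -1, read 0 -> (C,0)->write 1,move R,goto B. Now: state=B, head=0, tape[-2..3]=011110 (head:   ^)
Step 7: in state B at pos 0, read 1 -> (B,1)->write 1,move R,goto A. Now: state=A, head=1, tape[-2..3]=011110 (head:    ^)
Step 8: in state A at pos 1, read 1 -> (A,1)->write 0,move L,goto D. Now: state=D, head=0, tape[-2..3]=011010 (head:   ^)
Step 9: in state D at pos 0, read 1 -> (D,1)->write 1,move R,goto H. Now: state=H, head=1, tape[-2..3]=011010 (head:    ^)
State H reached at step 9; 9 <= 14 -> yes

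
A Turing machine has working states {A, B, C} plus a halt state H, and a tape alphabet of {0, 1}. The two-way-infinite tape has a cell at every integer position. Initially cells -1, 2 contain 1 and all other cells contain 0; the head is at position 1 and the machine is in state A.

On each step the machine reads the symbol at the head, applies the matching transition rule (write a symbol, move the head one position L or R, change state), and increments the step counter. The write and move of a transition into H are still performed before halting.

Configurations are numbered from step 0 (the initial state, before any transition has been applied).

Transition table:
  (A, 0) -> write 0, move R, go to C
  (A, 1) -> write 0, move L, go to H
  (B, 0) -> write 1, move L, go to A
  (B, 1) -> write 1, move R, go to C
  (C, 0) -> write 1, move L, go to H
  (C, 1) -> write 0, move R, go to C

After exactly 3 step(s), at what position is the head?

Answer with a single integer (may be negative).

Answer: 2

Derivation:
Step 1: in state A at pos 1, read 0 -> (A,0)->write 0,move R,goto C. Now: state=C, head=2, tape[-2..3]=010010 (head:     ^)
Step 2: in state C at pos 2, read 1 -> (C,1)->write 0,move R,goto C. Now: state=C, head=3, tape[-2..4]=0100000 (head:      ^)
Step 3: in state C at pos 3, read 0 -> (C,0)->write 1,move L,goto H. Now: state=H, head=2, tape[-2..4]=0100010 (head:     ^)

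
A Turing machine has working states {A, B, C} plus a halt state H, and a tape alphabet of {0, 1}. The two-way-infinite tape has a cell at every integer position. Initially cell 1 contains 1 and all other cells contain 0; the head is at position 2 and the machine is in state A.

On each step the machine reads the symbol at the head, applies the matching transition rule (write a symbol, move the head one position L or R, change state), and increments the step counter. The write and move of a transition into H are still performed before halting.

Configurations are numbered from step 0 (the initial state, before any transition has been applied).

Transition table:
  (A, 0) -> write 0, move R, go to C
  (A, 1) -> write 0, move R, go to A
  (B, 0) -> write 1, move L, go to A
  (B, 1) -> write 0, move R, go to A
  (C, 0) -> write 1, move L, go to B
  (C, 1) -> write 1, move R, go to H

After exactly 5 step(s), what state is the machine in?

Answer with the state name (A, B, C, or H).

Step 1: in state A at pos 2, read 0 -> (A,0)->write 0,move R,goto C. Now: state=C, head=3, tape[0..4]=01000 (head:    ^)
Step 2: in state C at pos 3, read 0 -> (C,0)->write 1,move L,goto B. Now: state=B, head=2, tape[0..4]=01010 (head:   ^)
Step 3: in state B at pos 2, read 0 -> (B,0)->write 1,move L,goto A. Now: state=A, head=1, tape[0..4]=01110 (head:  ^)
Step 4: in state A at pos 1, read 1 -> (A,1)->write 0,move R,goto A. Now: state=A, head=2, tape[0..4]=00110 (head:   ^)
Step 5: in state A at pos 2, read 1 -> (A,1)->write 0,move R,goto A. Now: state=A, head=3, tape[0..4]=00010 (head:    ^)

Answer: A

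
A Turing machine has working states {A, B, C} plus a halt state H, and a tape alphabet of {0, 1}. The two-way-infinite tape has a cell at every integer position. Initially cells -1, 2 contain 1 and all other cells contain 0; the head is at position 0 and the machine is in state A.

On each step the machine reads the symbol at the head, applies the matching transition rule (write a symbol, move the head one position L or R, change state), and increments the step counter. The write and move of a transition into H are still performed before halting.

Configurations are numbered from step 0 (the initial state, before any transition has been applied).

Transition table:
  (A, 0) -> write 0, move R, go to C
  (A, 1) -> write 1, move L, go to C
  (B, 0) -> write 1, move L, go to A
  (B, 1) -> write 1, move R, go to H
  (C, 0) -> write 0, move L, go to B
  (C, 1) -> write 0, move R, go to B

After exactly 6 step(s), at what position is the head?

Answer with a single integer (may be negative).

Step 1: in state A at pos 0, read 0 -> (A,0)->write 0,move R,goto C. Now: state=C, head=1, tape[-2..3]=010010 (head:    ^)
Step 2: in state C at pos 1, read 0 -> (C,0)->write 0,move L,goto B. Now: state=B, head=0, tape[-2..3]=010010 (head:   ^)
Step 3: in state B at pos 0, read 0 -> (B,0)->write 1,move L,goto A. Now: state=A, head=-1, tape[-2..3]=011010 (head:  ^)
Step 4: in state A at pos -1, read 1 -> (A,1)->write 1,move L,goto C. Now: state=C, head=-2, tape[-3..3]=0011010 (head:  ^)
Step 5: in state C at pos -2, read 0 -> (C,0)->write 0,move L,goto B. Now: state=B, head=-3, tape[-4..3]=00011010 (head:  ^)
Step 6: in state B at pos -3, read 0 -> (B,0)->write 1,move L,goto A. Now: state=A, head=-4, tape[-5..3]=001011010 (head:  ^)

Answer: -4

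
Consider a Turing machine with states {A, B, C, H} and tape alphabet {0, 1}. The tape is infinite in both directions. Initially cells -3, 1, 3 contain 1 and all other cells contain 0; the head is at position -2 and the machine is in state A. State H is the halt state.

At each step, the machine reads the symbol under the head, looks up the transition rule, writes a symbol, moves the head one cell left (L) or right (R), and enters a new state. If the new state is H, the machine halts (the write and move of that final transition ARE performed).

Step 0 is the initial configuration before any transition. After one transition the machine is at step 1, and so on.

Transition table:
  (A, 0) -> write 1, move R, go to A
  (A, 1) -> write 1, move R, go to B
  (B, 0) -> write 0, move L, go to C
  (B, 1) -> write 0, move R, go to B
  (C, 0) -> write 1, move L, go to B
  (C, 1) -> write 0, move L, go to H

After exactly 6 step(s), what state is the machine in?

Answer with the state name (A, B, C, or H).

Answer: H

Derivation:
Step 1: in state A at pos -2, read 0 -> (A,0)->write 1,move R,goto A. Now: state=A, head=-1, tape[-4..4]=011001010 (head:    ^)
Step 2: in state A at pos -1, read 0 -> (A,0)->write 1,move R,goto A. Now: state=A, head=0, tape[-4..4]=011101010 (head:     ^)
Step 3: in state A at pos 0, read 0 -> (A,0)->write 1,move R,goto A. Now: state=A, head=1, tape[-4..4]=011111010 (head:      ^)
Step 4: in state A at pos 1, read 1 -> (A,1)->write 1,move R,goto B. Now: state=B, head=2, tape[-4..4]=011111010 (head:       ^)
Step 5: in state B at pos 2, read 0 -> (B,0)->write 0,move L,goto C. Now: state=C, head=1, tape[-4..4]=011111010 (head:      ^)
Step 6: in state C at pos 1, read 1 -> (C,1)->write 0,move L,goto H. Now: state=H, head=0, tape[-4..4]=011110010 (head:     ^)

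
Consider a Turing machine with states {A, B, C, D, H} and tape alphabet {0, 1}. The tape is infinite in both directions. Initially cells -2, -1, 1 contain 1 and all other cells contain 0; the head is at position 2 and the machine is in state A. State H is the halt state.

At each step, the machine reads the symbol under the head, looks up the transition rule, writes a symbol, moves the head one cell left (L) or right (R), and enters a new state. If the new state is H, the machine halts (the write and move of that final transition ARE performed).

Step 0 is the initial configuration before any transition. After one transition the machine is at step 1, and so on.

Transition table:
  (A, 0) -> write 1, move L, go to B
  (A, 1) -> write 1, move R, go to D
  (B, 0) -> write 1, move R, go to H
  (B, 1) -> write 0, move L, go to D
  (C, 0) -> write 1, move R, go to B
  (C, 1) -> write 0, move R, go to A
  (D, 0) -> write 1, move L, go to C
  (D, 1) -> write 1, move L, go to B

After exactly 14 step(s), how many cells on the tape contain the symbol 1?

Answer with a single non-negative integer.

Step 1: in state A at pos 2, read 0 -> (A,0)->write 1,move L,goto B. Now: state=B, head=1, tape[-3..3]=0110110 (head:     ^)
Step 2: in state B at pos 1, read 1 -> (B,1)->write 0,move L,goto D. Now: state=D, head=0, tape[-3..3]=0110010 (head:    ^)
Step 3: in state D at pos 0, read 0 -> (D,0)->write 1,move L,goto C. Now: state=C, head=-1, tape[-3..3]=0111010 (head:   ^)
Step 4: in state C at pos -1, read 1 -> (C,1)->write 0,move R,goto A. Now: state=A, head=0, tape[-3..3]=0101010 (head:    ^)
Step 5: in state A at pos 0, read 1 -> (A,1)->write 1,move R,goto D. Now: state=D, head=1, tape[-3..3]=0101010 (head:     ^)
Step 6: in state D at pos 1, read 0 -> (D,0)->write 1,move L,goto C. Now: state=C, head=0, tape[-3..3]=0101110 (head:    ^)
Step 7: in state C at pos 0, read 1 -> (C,1)->write 0,move R,goto A. Now: state=A, head=1, tape[-3..3]=0100110 (head:     ^)
Step 8: in state A at pos 1, read 1 -> (A,1)->write 1,move R,goto D. Now: state=D, head=2, tape[-3..3]=0100110 (head:      ^)
Step 9: in state D at pos 2, read 1 -> (D,1)->write 1,move L,goto B. Now: state=B, head=1, tape[-3..3]=0100110 (head:     ^)
Step 10: in state B at pos 1, read 1 -> (B,1)->write 0,move L,goto D. Now: state=D, head=0, tape[-3..3]=0100010 (head:    ^)
Step 11: in state D at pos 0, read 0 -> (D,0)->write 1,move L,goto C. Now: state=C, head=-1, tape[-3..3]=0101010 (head:   ^)
Step 12: in state C at pos -1, read 0 -> (C,0)->write 1,move R,goto B. Now: state=B, head=0, tape[-3..3]=0111010 (head:    ^)
Step 13: in state B at pos 0, read 1 -> (B,1)->write 0,move L,goto D. Now: state=D, head=-1, tape[-3..3]=0110010 (head:   ^)
Step 14: in state D at pos -1, read 1 -> (D,1)->write 1,move L,goto B. Now: state=B, head=-2, tape[-3..3]=0110010 (head:  ^)
Cells containing 1 after step 14: {-2, -1, 2} -> 3 cell(s)

Answer: 3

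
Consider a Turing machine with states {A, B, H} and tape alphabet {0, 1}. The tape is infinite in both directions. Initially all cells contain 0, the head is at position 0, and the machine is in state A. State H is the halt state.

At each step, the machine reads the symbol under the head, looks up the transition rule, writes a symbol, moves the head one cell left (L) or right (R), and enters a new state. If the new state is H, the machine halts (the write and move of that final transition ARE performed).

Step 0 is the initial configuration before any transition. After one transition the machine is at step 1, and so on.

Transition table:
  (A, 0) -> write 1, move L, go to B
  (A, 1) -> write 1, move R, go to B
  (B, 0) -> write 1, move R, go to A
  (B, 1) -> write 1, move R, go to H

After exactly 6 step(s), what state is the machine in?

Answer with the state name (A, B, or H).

Step 1: in state A at pos 0, read 0 -> (A,0)->write 1,move L,goto B. Now: state=B, head=-1, tape[-2..1]=0010 (head:  ^)
Step 2: in state B at pos -1, read 0 -> (B,0)->write 1,move R,goto A. Now: state=A, head=0, tape[-2..1]=0110 (head:   ^)
Step 3: in state A at pos 0, read 1 -> (A,1)->write 1,move R,goto B. Now: state=B, head=1, tape[-2..2]=01100 (head:    ^)
Step 4: in state B at pos 1, read 0 -> (B,0)->write 1,move R,goto A. Now: state=A, head=2, tape[-2..3]=011100 (head:     ^)
Step 5: in state A at pos 2, read 0 -> (A,0)->write 1,move L,goto B. Now: state=B, head=1, tape[-2..3]=011110 (head:    ^)
Step 6: in state B at pos 1, read 1 -> (B,1)->write 1,move R,goto H. Now: state=H, head=2, tape[-2..3]=011110 (head:     ^)

Answer: H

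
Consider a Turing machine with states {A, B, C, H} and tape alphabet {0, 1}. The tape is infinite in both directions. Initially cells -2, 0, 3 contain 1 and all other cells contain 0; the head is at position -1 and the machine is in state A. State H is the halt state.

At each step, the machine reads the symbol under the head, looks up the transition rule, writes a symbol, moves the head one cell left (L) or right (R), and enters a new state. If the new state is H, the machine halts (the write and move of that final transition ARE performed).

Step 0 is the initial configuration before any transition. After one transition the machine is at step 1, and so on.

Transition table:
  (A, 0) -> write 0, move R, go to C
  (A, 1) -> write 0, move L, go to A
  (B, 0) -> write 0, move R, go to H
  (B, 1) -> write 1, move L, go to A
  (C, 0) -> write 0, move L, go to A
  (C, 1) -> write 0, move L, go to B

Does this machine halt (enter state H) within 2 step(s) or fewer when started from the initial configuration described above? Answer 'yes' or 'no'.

Step 1: in state A at pos -1, read 0 -> (A,0)->write 0,move R,goto C. Now: state=C, head=0, tape[-3..4]=01010010 (head:    ^)
Step 2: in state C at pos 0, read 1 -> (C,1)->write 0,move L,goto B. Now: state=B, head=-1, tape[-3..4]=01000010 (head:   ^)
After 2 step(s): state = B (not H) -> not halted within 2 -> no

Answer: no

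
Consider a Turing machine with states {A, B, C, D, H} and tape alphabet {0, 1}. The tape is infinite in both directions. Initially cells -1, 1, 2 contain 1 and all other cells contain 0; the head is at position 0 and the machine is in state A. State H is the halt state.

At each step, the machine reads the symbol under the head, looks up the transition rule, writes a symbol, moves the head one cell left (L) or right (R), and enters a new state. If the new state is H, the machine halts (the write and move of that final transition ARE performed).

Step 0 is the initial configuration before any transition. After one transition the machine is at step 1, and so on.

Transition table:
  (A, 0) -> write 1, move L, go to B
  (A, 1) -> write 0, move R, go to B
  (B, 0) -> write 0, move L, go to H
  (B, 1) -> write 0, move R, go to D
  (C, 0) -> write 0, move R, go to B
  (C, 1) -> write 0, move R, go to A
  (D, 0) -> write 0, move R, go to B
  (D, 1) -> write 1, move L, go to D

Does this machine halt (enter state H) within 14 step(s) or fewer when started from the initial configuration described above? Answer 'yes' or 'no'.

Step 1: in state A at pos 0, read 0 -> (A,0)->write 1,move L,goto B. Now: state=B, head=-1, tape[-2..3]=011110 (head:  ^)
Step 2: in state B at pos -1, read 1 -> (B,1)->write 0,move R,goto D. Now: state=D, head=0, tape[-2..3]=001110 (head:   ^)
Step 3: in state D at pos 0, read 1 -> (D,1)->write 1,move L,goto D. Now: state=D, head=-1, tape[-2..3]=001110 (head:  ^)
Step 4: in state D at pos -1, read 0 -> (D,0)->write 0,move R,goto B. Now: state=B, head=0, tape[-2..3]=001110 (head:   ^)
Step 5: in state B at pos 0, read 1 -> (B,1)->write 0,move R,goto D. Now: state=D, head=1, tape[-2..3]=000110 (head:    ^)
Step 6: in state D at pos 1, read 1 -> (D,1)->write 1,move L,goto D. Now: state=D, head=0, tape[-2..3]=000110 (head:   ^)
Step 7: in state D at pos 0, read 0 -> (D,0)->write 0,move R,goto B. Now: state=B, head=1, tape[-2..3]=000110 (head:    ^)
Step 8: in state B at pos 1, read 1 -> (B,1)->write 0,move R,goto D. Now: state=D, head=2, tape[-2..3]=000010 (head:     ^)
Step 9: in state D at pos 2, read 1 -> (D,1)->write 1,move L,goto D. Now: state=D, head=1, tape[-2..3]=000010 (head:    ^)
Step 10: in state D at pos 1, read 0 -> (D,0)->write 0,move R,goto B. Now: state=B, head=2, tape[-2..3]=000010 (head:     ^)
Step 11: in state B at pos 2, read 1 -> (B,1)->write 0,move R,goto D. Now: state=D, head=3, tape[-2..4]=0000000 (head:      ^)
Step 12: in state D at pos 3, read 0 -> (D,0)->write 0,move R,goto B. Now: state=B, head=4, tape[-2..5]=00000000 (head:       ^)
Step 13: in state B at pos 4, read 0 -> (B,0)->write 0,move L,goto H. Now: state=H, head=3, tape[-2..5]=00000000 (head:      ^)
State H reached at step 13; 13 <= 14 -> yes

Answer: yes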